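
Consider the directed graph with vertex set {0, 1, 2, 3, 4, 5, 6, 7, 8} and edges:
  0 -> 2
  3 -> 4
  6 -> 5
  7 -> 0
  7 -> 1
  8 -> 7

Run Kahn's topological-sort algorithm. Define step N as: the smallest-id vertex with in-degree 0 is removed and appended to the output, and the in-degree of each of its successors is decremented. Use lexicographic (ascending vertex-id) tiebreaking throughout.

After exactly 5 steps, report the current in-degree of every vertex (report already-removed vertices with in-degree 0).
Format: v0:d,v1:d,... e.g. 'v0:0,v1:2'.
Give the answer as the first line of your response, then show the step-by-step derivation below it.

v0:1,v1:1,v2:1,v3:0,v4:0,v5:0,v6:0,v7:0,v8:0

step 1: output 3; order=[3]; indeg=(1,1,1,0,0,1,0,1,0)
step 2: output 4; order=[3,4]; indeg=(1,1,1,0,0,1,0,1,0)
step 3: output 6; order=[3,4,6]; indeg=(1,1,1,0,0,0,0,1,0)
step 4: output 5; order=[3,4,6,5]; indeg=(1,1,1,0,0,0,0,1,0)
step 5: output 8; order=[3,4,6,5,8]; indeg=(1,1,1,0,0,0,0,0,0)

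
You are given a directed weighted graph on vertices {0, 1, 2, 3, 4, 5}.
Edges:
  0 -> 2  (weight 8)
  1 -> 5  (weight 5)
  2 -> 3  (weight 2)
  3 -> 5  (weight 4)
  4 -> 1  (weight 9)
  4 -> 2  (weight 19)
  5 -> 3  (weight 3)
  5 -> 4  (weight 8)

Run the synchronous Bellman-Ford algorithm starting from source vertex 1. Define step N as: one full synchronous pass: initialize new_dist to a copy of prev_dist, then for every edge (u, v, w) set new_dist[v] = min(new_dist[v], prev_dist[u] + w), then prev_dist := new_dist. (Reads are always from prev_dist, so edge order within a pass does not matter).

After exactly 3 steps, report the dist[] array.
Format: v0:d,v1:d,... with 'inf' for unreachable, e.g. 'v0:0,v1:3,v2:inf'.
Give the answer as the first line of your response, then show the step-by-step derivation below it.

v0:inf,v1:0,v2:32,v3:8,v4:13,v5:5

step 1: dist = v0:inf,v1:0,v2:inf,v3:inf,v4:inf,v5:5
step 2: dist = v0:inf,v1:0,v2:inf,v3:8,v4:13,v5:5
step 3: dist = v0:inf,v1:0,v2:32,v3:8,v4:13,v5:5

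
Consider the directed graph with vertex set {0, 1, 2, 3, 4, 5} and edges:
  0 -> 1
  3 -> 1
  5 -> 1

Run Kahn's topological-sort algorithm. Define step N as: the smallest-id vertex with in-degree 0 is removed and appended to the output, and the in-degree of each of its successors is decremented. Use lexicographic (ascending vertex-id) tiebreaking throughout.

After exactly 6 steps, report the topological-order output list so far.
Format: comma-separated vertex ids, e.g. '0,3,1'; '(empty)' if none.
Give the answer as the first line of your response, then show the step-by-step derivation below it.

0,2,3,4,5,1

step 1: output 0; order=[0]; indeg=(0,2,0,0,0,0)
step 2: output 2; order=[0,2]; indeg=(0,2,0,0,0,0)
step 3: output 3; order=[0,2,3]; indeg=(0,1,0,0,0,0)
step 4: output 4; order=[0,2,3,4]; indeg=(0,1,0,0,0,0)
step 5: output 5; order=[0,2,3,4,5]; indeg=(0,0,0,0,0,0)
step 6: output 1; order=[0,2,3,4,5,1]; indeg=(0,0,0,0,0,0)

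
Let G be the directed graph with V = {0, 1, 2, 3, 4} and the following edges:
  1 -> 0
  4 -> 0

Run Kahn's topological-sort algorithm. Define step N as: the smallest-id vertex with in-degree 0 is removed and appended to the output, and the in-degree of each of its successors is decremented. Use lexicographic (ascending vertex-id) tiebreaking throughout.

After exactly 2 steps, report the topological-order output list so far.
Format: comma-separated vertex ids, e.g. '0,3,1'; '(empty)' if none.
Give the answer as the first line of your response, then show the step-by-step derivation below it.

1,2

step 1: output 1; order=[1]; indeg=(1,0,0,0,0)
step 2: output 2; order=[1,2]; indeg=(1,0,0,0,0)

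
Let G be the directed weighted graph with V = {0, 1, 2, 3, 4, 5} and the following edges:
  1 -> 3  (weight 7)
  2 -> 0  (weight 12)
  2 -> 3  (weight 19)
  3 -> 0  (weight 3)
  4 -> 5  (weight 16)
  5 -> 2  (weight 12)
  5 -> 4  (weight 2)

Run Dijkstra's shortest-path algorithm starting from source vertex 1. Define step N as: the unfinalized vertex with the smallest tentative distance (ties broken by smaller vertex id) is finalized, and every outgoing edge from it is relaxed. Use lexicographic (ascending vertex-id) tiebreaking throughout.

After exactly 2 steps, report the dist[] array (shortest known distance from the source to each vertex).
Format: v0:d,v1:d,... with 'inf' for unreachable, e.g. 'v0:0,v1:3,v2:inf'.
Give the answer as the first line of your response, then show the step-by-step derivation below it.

v0:10,v1:0,v2:inf,v3:7,v4:inf,v5:inf

step 1: dist = v0:inf,v1:0,v2:inf,v3:7,v4:inf,v5:inf
step 2: dist = v0:10,v1:0,v2:inf,v3:7,v4:inf,v5:inf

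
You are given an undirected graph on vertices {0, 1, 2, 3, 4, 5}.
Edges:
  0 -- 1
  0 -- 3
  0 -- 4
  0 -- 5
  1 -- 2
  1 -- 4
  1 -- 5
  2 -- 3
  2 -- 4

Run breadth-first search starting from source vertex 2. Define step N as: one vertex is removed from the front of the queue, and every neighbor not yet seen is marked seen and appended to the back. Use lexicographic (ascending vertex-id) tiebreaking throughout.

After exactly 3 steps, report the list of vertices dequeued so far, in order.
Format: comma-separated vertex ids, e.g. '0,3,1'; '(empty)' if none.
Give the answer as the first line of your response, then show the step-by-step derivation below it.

2,1,3

step 1: dequeue 2; queue=[1,3,4]; order=2
step 2: dequeue 1; queue=[3,4,0,5]; order=2,1
step 3: dequeue 3; queue=[4,0,5]; order=2,1,3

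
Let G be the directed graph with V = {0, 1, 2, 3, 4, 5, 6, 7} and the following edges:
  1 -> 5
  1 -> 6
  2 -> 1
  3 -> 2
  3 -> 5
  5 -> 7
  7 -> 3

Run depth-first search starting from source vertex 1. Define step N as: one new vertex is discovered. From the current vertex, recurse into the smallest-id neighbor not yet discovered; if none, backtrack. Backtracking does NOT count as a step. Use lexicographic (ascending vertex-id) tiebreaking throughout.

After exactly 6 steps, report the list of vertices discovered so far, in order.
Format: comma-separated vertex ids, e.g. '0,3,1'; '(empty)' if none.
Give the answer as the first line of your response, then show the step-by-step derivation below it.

1,5,7,3,2,6

step 1: discover 1; path=1; order=1
step 2: discover 5; path=1>5; order=1,5
step 3: discover 7; path=1>5>7; order=1,5,7
step 4: discover 3; path=1>5>7>3; order=1,5,7,3
step 5: discover 2; path=1>5>7>3>2; order=1,5,7,3,2
step 6: discover 6; path=1>6; order=1,5,7,3,2,6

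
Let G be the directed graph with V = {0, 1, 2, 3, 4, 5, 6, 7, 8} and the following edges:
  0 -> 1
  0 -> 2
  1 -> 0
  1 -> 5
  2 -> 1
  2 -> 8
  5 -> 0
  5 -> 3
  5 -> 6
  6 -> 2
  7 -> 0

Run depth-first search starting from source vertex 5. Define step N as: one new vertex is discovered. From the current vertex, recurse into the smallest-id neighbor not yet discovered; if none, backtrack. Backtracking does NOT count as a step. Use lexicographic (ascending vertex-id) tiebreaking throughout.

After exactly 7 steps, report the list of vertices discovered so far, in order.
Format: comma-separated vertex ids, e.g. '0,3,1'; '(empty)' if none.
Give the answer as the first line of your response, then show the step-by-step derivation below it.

5,0,1,2,8,3,6

step 1: discover 5; path=5; order=5
step 2: discover 0; path=5>0; order=5,0
step 3: discover 1; path=5>0>1; order=5,0,1
step 4: discover 2; path=5>0>2; order=5,0,1,2
step 5: discover 8; path=5>0>2>8; order=5,0,1,2,8
step 6: discover 3; path=5>3; order=5,0,1,2,8,3
step 7: discover 6; path=5>6; order=5,0,1,2,8,3,6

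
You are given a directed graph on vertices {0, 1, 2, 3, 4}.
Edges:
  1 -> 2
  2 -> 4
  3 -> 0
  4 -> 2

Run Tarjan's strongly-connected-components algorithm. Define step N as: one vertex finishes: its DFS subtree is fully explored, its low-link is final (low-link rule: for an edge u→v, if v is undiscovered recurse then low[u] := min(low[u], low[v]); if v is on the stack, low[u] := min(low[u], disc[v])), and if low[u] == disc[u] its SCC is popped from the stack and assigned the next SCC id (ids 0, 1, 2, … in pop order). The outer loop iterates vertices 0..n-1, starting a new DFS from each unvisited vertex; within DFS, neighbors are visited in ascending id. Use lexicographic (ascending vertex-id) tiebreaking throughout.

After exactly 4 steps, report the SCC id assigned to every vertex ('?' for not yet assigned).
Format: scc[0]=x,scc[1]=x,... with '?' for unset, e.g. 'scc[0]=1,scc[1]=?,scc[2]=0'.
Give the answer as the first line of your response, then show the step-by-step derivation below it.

scc[0]=0,scc[1]=2,scc[2]=1,scc[3]=?,scc[4]=1

step 1: low=(low[0]=0,low[1]=?,low[2]=?,low[3]=?,low[4]=?); scc=(scc[0]=0,scc[1]=?,scc[2]=?,scc[3]=?,scc[4]=?)
step 2: low=(low[0]=0,low[1]=1,low[2]=2,low[3]=?,low[4]=2); scc=(scc[0]=0,scc[1]=?,scc[2]=?,scc[3]=?,scc[4]=?)
step 3: low=(low[0]=0,low[1]=1,low[2]=2,low[3]=?,low[4]=2); scc=(scc[0]=0,scc[1]=?,scc[2]=1,scc[3]=?,scc[4]=1)
step 4: low=(low[0]=0,low[1]=1,low[2]=2,low[3]=?,low[4]=2); scc=(scc[0]=0,scc[1]=2,scc[2]=1,scc[3]=?,scc[4]=1)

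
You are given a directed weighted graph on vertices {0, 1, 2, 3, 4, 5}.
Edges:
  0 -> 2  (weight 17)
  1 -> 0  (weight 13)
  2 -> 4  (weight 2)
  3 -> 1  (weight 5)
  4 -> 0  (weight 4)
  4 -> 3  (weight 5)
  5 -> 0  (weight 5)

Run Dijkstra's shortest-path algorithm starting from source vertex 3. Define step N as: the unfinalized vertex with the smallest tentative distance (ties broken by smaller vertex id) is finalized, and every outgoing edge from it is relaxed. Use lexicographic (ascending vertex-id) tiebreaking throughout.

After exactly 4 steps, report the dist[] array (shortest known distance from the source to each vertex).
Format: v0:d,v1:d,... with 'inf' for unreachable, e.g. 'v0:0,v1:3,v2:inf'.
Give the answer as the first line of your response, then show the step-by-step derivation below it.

v0:18,v1:5,v2:35,v3:0,v4:37,v5:inf

step 1: dist = v0:inf,v1:5,v2:inf,v3:0,v4:inf,v5:inf
step 2: dist = v0:18,v1:5,v2:inf,v3:0,v4:inf,v5:inf
step 3: dist = v0:18,v1:5,v2:35,v3:0,v4:inf,v5:inf
step 4: dist = v0:18,v1:5,v2:35,v3:0,v4:37,v5:inf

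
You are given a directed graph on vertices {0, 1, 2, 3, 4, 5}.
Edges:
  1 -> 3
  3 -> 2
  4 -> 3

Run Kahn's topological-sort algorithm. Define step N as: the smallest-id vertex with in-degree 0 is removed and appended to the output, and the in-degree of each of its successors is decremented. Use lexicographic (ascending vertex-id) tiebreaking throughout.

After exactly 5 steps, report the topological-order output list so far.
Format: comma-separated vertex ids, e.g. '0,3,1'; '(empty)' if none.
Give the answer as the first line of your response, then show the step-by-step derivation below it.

0,1,4,3,2

step 1: output 0; order=[0]; indeg=(0,0,1,2,0,0)
step 2: output 1; order=[0,1]; indeg=(0,0,1,1,0,0)
step 3: output 4; order=[0,1,4]; indeg=(0,0,1,0,0,0)
step 4: output 3; order=[0,1,4,3]; indeg=(0,0,0,0,0,0)
step 5: output 2; order=[0,1,4,3,2]; indeg=(0,0,0,0,0,0)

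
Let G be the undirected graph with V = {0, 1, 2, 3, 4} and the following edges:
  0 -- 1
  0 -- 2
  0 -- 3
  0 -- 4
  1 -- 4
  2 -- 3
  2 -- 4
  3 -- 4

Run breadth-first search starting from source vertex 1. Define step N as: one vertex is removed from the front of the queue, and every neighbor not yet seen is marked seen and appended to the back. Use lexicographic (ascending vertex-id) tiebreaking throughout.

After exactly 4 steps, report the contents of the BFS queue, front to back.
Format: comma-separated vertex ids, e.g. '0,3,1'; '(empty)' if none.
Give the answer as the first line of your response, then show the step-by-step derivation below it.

3

step 1: dequeue 1; queue=[0,4]; order=1
step 2: dequeue 0; queue=[4,2,3]; order=1,0
step 3: dequeue 4; queue=[2,3]; order=1,0,4
step 4: dequeue 2; queue=[3]; order=1,0,4,2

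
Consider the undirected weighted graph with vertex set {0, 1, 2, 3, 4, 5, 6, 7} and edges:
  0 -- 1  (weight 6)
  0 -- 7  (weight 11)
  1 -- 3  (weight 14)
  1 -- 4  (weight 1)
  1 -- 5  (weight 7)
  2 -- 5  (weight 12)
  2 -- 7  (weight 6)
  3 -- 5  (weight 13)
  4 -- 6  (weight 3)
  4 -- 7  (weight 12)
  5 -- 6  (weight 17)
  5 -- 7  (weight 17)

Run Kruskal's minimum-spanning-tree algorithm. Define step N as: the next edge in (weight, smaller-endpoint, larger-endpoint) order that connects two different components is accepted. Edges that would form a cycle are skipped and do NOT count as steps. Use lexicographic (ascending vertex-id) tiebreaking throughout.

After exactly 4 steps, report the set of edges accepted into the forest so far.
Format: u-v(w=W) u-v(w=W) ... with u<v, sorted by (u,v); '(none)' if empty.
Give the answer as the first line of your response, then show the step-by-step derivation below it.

0-1(w=6) 1-4(w=1) 2-7(w=6) 4-6(w=3)

step 1: add edge 1-4 (w=1); MST = {1-4(w=1)}
step 2: add edge 4-6 (w=3); MST = {1-4(w=1) 4-6(w=3)}
step 3: add edge 0-1 (w=6); MST = {0-1(w=6) 1-4(w=1) 4-6(w=3)}
step 4: add edge 2-7 (w=6); MST = {0-1(w=6) 1-4(w=1) 2-7(w=6) 4-6(w=3)}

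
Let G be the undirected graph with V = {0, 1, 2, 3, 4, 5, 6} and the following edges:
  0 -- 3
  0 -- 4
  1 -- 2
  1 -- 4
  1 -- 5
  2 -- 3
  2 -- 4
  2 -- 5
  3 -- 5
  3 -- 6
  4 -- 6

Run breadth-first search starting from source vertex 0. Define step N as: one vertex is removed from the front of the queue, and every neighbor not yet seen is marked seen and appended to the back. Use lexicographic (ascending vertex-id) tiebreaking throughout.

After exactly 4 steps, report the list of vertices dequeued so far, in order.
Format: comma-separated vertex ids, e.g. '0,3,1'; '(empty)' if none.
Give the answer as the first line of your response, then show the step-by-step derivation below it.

0,3,4,2

step 1: dequeue 0; queue=[3,4]; order=0
step 2: dequeue 3; queue=[4,2,5,6]; order=0,3
step 3: dequeue 4; queue=[2,5,6,1]; order=0,3,4
step 4: dequeue 2; queue=[5,6,1]; order=0,3,4,2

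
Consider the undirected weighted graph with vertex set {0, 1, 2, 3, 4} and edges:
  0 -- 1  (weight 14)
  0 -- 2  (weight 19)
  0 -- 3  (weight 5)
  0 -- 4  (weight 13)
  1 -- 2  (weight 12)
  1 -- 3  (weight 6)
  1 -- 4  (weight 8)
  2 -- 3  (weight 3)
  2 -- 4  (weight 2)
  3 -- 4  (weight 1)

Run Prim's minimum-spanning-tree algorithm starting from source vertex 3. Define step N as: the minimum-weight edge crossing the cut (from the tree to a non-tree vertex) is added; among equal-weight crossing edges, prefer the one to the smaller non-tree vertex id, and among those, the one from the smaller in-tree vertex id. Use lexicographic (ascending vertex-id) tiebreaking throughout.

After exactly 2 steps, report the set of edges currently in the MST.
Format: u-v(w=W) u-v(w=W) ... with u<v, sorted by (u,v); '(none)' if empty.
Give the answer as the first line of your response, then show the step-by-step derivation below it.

2-4(w=2) 3-4(w=1)

step 1: add edge 3-4 (w=1); MST = {3-4(w=1)}
step 2: add edge 2-4 (w=2); MST = {2-4(w=2) 3-4(w=1)}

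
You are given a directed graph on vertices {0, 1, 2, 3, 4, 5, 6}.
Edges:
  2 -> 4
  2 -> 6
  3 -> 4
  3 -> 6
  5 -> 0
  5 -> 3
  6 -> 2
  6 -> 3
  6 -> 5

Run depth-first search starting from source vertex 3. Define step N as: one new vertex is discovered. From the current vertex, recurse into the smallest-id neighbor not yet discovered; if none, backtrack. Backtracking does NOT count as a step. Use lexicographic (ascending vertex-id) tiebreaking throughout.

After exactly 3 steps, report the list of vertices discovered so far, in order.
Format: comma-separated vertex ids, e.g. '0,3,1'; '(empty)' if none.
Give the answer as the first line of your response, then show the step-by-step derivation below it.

3,4,6

step 1: discover 3; path=3; order=3
step 2: discover 4; path=3>4; order=3,4
step 3: discover 6; path=3>6; order=3,4,6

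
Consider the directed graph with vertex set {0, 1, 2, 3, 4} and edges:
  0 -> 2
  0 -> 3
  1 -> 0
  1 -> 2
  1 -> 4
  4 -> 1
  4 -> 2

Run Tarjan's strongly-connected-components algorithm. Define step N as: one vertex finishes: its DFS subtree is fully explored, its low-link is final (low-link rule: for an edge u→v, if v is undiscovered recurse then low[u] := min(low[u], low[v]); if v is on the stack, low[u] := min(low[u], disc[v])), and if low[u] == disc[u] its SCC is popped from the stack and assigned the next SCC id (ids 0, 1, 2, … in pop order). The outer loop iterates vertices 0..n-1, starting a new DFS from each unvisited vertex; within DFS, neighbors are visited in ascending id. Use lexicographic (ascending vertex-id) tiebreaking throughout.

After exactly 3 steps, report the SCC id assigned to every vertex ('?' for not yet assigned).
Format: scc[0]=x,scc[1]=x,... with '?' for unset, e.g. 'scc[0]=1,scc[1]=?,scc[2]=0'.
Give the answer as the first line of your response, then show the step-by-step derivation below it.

scc[0]=2,scc[1]=?,scc[2]=0,scc[3]=1,scc[4]=?

step 1: low=(low[0]=0,low[1]=?,low[2]=1,low[3]=?,low[4]=?); scc=(scc[0]=?,scc[1]=?,scc[2]=0,scc[3]=?,scc[4]=?)
step 2: low=(low[0]=0,low[1]=?,low[2]=1,low[3]=2,low[4]=?); scc=(scc[0]=?,scc[1]=?,scc[2]=0,scc[3]=1,scc[4]=?)
step 3: low=(low[0]=0,low[1]=?,low[2]=1,low[3]=2,low[4]=?); scc=(scc[0]=2,scc[1]=?,scc[2]=0,scc[3]=1,scc[4]=?)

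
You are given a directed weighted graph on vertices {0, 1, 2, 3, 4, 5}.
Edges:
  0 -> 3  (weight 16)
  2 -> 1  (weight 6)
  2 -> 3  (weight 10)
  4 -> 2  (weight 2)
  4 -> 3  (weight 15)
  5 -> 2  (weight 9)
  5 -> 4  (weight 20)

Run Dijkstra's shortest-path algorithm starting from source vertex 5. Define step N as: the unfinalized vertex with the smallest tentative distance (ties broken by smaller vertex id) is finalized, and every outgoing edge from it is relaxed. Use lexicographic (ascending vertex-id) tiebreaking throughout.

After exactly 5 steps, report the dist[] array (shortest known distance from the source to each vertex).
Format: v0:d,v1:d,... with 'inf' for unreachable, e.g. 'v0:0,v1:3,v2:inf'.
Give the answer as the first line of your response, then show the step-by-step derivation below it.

v0:inf,v1:15,v2:9,v3:19,v4:20,v5:0

step 1: dist = v0:inf,v1:inf,v2:9,v3:inf,v4:20,v5:0
step 2: dist = v0:inf,v1:15,v2:9,v3:19,v4:20,v5:0
step 3: dist = v0:inf,v1:15,v2:9,v3:19,v4:20,v5:0
step 4: dist = v0:inf,v1:15,v2:9,v3:19,v4:20,v5:0
step 5: dist = v0:inf,v1:15,v2:9,v3:19,v4:20,v5:0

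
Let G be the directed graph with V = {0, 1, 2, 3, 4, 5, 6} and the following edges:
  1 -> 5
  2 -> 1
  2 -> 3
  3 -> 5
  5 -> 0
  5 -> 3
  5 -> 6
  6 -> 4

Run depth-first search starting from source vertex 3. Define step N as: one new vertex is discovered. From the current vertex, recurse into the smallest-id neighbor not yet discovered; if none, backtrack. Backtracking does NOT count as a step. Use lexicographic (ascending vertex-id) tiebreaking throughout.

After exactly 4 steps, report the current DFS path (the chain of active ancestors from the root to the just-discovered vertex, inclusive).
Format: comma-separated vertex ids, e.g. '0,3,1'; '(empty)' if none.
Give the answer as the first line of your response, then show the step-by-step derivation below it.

3,5,6

step 1: discover 3; path=3; order=3
step 2: discover 5; path=3>5; order=3,5
step 3: discover 0; path=3>5>0; order=3,5,0
step 4: discover 6; path=3>5>6; order=3,5,0,6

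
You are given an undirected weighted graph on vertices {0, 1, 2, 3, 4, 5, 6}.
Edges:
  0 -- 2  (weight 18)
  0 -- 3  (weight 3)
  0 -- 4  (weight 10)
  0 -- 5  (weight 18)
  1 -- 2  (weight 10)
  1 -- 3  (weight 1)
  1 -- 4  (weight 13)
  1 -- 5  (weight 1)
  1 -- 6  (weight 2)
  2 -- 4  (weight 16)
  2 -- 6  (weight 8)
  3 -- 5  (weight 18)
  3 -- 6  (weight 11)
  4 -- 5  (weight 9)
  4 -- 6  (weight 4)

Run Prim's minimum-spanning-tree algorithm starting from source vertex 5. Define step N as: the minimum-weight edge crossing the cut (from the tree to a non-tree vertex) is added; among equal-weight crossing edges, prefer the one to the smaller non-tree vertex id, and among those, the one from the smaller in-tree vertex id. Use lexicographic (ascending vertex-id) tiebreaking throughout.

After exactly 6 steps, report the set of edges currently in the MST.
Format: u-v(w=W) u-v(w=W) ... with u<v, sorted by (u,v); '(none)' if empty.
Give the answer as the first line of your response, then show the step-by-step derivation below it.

0-3(w=3) 1-3(w=1) 1-5(w=1) 1-6(w=2) 2-6(w=8) 4-6(w=4)

step 1: add edge 1-5 (w=1); MST = {1-5(w=1)}
step 2: add edge 1-3 (w=1); MST = {1-3(w=1) 1-5(w=1)}
step 3: add edge 1-6 (w=2); MST = {1-3(w=1) 1-5(w=1) 1-6(w=2)}
step 4: add edge 0-3 (w=3); MST = {0-3(w=3) 1-3(w=1) 1-5(w=1) 1-6(w=2)}
step 5: add edge 4-6 (w=4); MST = {0-3(w=3) 1-3(w=1) 1-5(w=1) 1-6(w=2) 4-6(w=4)}
step 6: add edge 2-6 (w=8); MST = {0-3(w=3) 1-3(w=1) 1-5(w=1) 1-6(w=2) 2-6(w=8) 4-6(w=4)}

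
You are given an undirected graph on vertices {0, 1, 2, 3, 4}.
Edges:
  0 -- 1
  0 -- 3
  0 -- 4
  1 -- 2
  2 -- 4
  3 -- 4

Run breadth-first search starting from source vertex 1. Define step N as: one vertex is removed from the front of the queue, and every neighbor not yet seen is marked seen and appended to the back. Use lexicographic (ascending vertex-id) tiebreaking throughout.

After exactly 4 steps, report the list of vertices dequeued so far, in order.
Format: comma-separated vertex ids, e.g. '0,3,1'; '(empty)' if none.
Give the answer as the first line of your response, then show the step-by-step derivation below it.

1,0,2,3

step 1: dequeue 1; queue=[0,2]; order=1
step 2: dequeue 0; queue=[2,3,4]; order=1,0
step 3: dequeue 2; queue=[3,4]; order=1,0,2
step 4: dequeue 3; queue=[4]; order=1,0,2,3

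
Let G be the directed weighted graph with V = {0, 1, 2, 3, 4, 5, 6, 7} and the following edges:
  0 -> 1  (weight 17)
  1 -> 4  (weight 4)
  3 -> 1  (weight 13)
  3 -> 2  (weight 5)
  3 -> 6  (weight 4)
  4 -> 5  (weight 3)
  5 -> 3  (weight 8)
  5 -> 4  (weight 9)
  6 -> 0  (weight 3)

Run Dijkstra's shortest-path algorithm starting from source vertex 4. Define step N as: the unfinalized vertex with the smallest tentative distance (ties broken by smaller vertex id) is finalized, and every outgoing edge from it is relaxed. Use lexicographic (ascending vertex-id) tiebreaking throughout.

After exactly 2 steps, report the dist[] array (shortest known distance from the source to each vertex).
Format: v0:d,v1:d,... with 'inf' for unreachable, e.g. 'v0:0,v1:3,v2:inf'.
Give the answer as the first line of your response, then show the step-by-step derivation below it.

v0:inf,v1:inf,v2:inf,v3:11,v4:0,v5:3,v6:inf,v7:inf

step 1: dist = v0:inf,v1:inf,v2:inf,v3:inf,v4:0,v5:3,v6:inf,v7:inf
step 2: dist = v0:inf,v1:inf,v2:inf,v3:11,v4:0,v5:3,v6:inf,v7:inf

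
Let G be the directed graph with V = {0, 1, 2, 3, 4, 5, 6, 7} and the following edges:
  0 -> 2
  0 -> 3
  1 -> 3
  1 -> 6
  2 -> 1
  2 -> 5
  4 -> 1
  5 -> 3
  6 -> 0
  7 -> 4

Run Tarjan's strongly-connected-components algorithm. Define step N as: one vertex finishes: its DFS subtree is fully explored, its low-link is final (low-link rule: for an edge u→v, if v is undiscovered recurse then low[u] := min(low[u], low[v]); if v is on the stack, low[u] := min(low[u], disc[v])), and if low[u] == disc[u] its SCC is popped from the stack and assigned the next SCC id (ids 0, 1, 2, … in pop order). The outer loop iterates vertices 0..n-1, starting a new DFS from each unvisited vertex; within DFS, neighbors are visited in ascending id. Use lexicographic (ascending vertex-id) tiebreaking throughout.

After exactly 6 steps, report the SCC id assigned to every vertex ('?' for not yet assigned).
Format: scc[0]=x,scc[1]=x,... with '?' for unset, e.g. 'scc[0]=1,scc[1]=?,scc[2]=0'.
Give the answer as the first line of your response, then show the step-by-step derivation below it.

scc[0]=2,scc[1]=2,scc[2]=2,scc[3]=0,scc[4]=?,scc[5]=1,scc[6]=2,scc[7]=?

step 1: low=(low[0]=0,low[1]=2,low[2]=1,low[3]=3,low[4]=?,low[5]=?,low[6]=?,low[7]=?); scc=(scc[0]=?,scc[1]=?,scc[2]=?,scc[3]=0,scc[4]=?,scc[5]=?,scc[6]=?,scc[7]=?)
step 2: low=(low[0]=0,low[1]=2,low[2]=1,low[3]=3,low[4]=?,low[5]=?,low[6]=0,low[7]=?); scc=(scc[0]=?,scc[1]=?,scc[2]=?,scc[3]=0,scc[4]=?,scc[5]=?,scc[6]=?,scc[7]=?)
step 3: low=(low[0]=0,low[1]=0,low[2]=1,low[3]=3,low[4]=?,low[5]=?,low[6]=0,low[7]=?); scc=(scc[0]=?,scc[1]=?,scc[2]=?,scc[3]=0,scc[4]=?,scc[5]=?,scc[6]=?,scc[7]=?)
step 4: low=(low[0]=0,low[1]=0,low[2]=0,low[3]=3,low[4]=?,low[5]=5,low[6]=0,low[7]=?); scc=(scc[0]=?,scc[1]=?,scc[2]=?,scc[3]=0,scc[4]=?,scc[5]=1,scc[6]=?,scc[7]=?)
step 5: low=(low[0]=0,low[1]=0,low[2]=0,low[3]=3,low[4]=?,low[5]=5,low[6]=0,low[7]=?); scc=(scc[0]=?,scc[1]=?,scc[2]=?,scc[3]=0,scc[4]=?,scc[5]=1,scc[6]=?,scc[7]=?)
step 6: low=(low[0]=0,low[1]=0,low[2]=0,low[3]=3,low[4]=?,low[5]=5,low[6]=0,low[7]=?); scc=(scc[0]=2,scc[1]=2,scc[2]=2,scc[3]=0,scc[4]=?,scc[5]=1,scc[6]=2,scc[7]=?)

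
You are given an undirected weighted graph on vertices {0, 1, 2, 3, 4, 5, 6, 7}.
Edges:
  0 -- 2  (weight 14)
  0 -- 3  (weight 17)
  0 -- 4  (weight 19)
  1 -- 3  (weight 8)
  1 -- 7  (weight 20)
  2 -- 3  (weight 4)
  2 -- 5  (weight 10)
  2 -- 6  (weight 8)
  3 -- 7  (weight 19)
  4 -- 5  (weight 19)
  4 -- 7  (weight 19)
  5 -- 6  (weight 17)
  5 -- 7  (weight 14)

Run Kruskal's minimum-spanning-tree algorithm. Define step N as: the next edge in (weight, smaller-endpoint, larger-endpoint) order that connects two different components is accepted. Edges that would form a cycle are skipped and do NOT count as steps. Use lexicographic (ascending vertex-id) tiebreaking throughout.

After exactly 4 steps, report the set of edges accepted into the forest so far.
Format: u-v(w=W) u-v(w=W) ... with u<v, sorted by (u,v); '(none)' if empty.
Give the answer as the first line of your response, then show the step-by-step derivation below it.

1-3(w=8) 2-3(w=4) 2-5(w=10) 2-6(w=8)

step 1: add edge 2-3 (w=4); MST = {2-3(w=4)}
step 2: add edge 1-3 (w=8); MST = {1-3(w=8) 2-3(w=4)}
step 3: add edge 2-6 (w=8); MST = {1-3(w=8) 2-3(w=4) 2-6(w=8)}
step 4: add edge 2-5 (w=10); MST = {1-3(w=8) 2-3(w=4) 2-5(w=10) 2-6(w=8)}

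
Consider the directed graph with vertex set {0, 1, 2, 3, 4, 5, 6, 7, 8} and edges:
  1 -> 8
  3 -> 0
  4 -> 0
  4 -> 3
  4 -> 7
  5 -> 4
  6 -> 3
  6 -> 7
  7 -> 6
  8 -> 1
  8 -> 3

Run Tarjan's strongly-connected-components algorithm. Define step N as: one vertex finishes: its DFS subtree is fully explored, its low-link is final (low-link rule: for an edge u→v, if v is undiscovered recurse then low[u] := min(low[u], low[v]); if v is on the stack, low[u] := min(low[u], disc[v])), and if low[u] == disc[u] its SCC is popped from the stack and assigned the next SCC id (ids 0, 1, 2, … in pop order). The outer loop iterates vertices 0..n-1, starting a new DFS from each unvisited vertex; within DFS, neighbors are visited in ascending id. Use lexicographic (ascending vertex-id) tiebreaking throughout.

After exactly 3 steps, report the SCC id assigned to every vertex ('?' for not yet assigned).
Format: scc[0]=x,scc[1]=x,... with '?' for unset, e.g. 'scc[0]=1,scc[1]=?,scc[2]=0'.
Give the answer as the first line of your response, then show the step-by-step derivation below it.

scc[0]=0,scc[1]=?,scc[2]=?,scc[3]=1,scc[4]=?,scc[5]=?,scc[6]=?,scc[7]=?,scc[8]=?

step 1: low=(low[0]=0,low[1]=?,low[2]=?,low[3]=?,low[4]=?,low[5]=?,low[6]=?,low[7]=?,low[8]=?); scc=(scc[0]=0,scc[1]=?,scc[2]=?,scc[3]=?,scc[4]=?,scc[5]=?,scc[6]=?,scc[7]=?,scc[8]=?)
step 2: low=(low[0]=0,low[1]=1,low[2]=?,low[3]=3,low[4]=?,low[5]=?,low[6]=?,low[7]=?,low[8]=1); scc=(scc[0]=0,scc[1]=?,scc[2]=?,scc[3]=1,scc[4]=?,scc[5]=?,scc[6]=?,scc[7]=?,scc[8]=?)
step 3: low=(low[0]=0,low[1]=1,low[2]=?,low[3]=3,low[4]=?,low[5]=?,low[6]=?,low[7]=?,low[8]=1); scc=(scc[0]=0,scc[1]=?,scc[2]=?,scc[3]=1,scc[4]=?,scc[5]=?,scc[6]=?,scc[7]=?,scc[8]=?)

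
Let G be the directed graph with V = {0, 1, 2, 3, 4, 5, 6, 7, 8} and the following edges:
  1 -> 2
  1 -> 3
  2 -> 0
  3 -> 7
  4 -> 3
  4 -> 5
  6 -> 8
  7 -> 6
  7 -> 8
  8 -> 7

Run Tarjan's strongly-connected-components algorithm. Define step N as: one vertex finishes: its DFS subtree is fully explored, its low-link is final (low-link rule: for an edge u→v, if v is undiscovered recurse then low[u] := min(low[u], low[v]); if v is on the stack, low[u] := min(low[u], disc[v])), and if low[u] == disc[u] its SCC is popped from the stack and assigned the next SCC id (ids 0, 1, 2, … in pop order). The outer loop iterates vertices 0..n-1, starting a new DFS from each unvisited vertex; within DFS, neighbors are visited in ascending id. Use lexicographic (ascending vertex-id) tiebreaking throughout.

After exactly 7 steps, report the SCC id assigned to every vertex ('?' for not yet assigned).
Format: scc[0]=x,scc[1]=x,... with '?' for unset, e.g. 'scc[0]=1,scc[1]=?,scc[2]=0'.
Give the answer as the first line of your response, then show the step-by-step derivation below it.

scc[0]=0,scc[1]=4,scc[2]=1,scc[3]=3,scc[4]=?,scc[5]=?,scc[6]=2,scc[7]=2,scc[8]=2

step 1: low=(low[0]=0,low[1]=?,low[2]=?,low[3]=?,low[4]=?,low[5]=?,low[6]=?,low[7]=?,low[8]=?); scc=(scc[0]=0,scc[1]=?,scc[2]=?,scc[3]=?,scc[4]=?,scc[5]=?,scc[6]=?,scc[7]=?,scc[8]=?)
step 2: low=(low[0]=0,low[1]=1,low[2]=2,low[3]=?,low[4]=?,low[5]=?,low[6]=?,low[7]=?,low[8]=?); scc=(scc[0]=0,scc[1]=?,scc[2]=1,scc[3]=?,scc[4]=?,scc[5]=?,scc[6]=?,scc[7]=?,scc[8]=?)
step 3: low=(low[0]=0,low[1]=1,low[2]=2,low[3]=3,low[4]=?,low[5]=?,low[6]=5,low[7]=4,low[8]=4); scc=(scc[0]=0,scc[1]=?,scc[2]=1,scc[3]=?,scc[4]=?,scc[5]=?,scc[6]=?,scc[7]=?,scc[8]=?)
step 4: low=(low[0]=0,low[1]=1,low[2]=2,low[3]=3,low[4]=?,low[5]=?,low[6]=4,low[7]=4,low[8]=4); scc=(scc[0]=0,scc[1]=?,scc[2]=1,scc[3]=?,scc[4]=?,scc[5]=?,scc[6]=?,scc[7]=?,scc[8]=?)
step 5: low=(low[0]=0,low[1]=1,low[2]=2,low[3]=3,low[4]=?,low[5]=?,low[6]=4,low[7]=4,low[8]=4); scc=(scc[0]=0,scc[1]=?,scc[2]=1,scc[3]=?,scc[4]=?,scc[5]=?,scc[6]=2,scc[7]=2,scc[8]=2)
step 6: low=(low[0]=0,low[1]=1,low[2]=2,low[3]=3,low[4]=?,low[5]=?,low[6]=4,low[7]=4,low[8]=4); scc=(scc[0]=0,scc[1]=?,scc[2]=1,scc[3]=3,scc[4]=?,scc[5]=?,scc[6]=2,scc[7]=2,scc[8]=2)
step 7: low=(low[0]=0,low[1]=1,low[2]=2,low[3]=3,low[4]=?,low[5]=?,low[6]=4,low[7]=4,low[8]=4); scc=(scc[0]=0,scc[1]=4,scc[2]=1,scc[3]=3,scc[4]=?,scc[5]=?,scc[6]=2,scc[7]=2,scc[8]=2)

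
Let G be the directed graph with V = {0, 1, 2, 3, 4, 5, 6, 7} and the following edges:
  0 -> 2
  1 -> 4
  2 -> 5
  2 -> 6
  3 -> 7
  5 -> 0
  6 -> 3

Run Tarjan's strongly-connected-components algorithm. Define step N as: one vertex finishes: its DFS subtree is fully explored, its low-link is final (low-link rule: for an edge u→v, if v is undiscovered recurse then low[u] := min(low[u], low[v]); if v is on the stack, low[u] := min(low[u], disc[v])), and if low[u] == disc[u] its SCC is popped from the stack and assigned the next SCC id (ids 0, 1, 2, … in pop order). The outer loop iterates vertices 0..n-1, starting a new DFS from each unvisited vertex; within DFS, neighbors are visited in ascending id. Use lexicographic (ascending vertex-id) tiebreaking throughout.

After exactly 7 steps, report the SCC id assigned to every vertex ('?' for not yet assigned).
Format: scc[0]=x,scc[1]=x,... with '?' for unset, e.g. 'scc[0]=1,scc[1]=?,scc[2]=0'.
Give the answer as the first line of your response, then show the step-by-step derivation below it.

scc[0]=3,scc[1]=?,scc[2]=3,scc[3]=1,scc[4]=4,scc[5]=3,scc[6]=2,scc[7]=0

step 1: low=(low[0]=0,low[1]=?,low[2]=1,low[3]=?,low[4]=?,low[5]=0,low[6]=?,low[7]=?); scc=(scc[0]=?,scc[1]=?,scc[2]=?,scc[3]=?,scc[4]=?,scc[5]=?,scc[6]=?,scc[7]=?)
step 2: low=(low[0]=0,low[1]=?,low[2]=0,low[3]=4,low[4]=?,low[5]=0,low[6]=3,low[7]=5); scc=(scc[0]=?,scc[1]=?,scc[2]=?,scc[3]=?,scc[4]=?,scc[5]=?,scc[6]=?,scc[7]=0)
step 3: low=(low[0]=0,low[1]=?,low[2]=0,low[3]=4,low[4]=?,low[5]=0,low[6]=3,low[7]=5); scc=(scc[0]=?,scc[1]=?,scc[2]=?,scc[3]=1,scc[4]=?,scc[5]=?,scc[6]=?,scc[7]=0)
step 4: low=(low[0]=0,low[1]=?,low[2]=0,low[3]=4,low[4]=?,low[5]=0,low[6]=3,low[7]=5); scc=(scc[0]=?,scc[1]=?,scc[2]=?,scc[3]=1,scc[4]=?,scc[5]=?,scc[6]=2,scc[7]=0)
step 5: low=(low[0]=0,low[1]=?,low[2]=0,low[3]=4,low[4]=?,low[5]=0,low[6]=3,low[7]=5); scc=(scc[0]=?,scc[1]=?,scc[2]=?,scc[3]=1,scc[4]=?,scc[5]=?,scc[6]=2,scc[7]=0)
step 6: low=(low[0]=0,low[1]=?,low[2]=0,low[3]=4,low[4]=?,low[5]=0,low[6]=3,low[7]=5); scc=(scc[0]=3,scc[1]=?,scc[2]=3,scc[3]=1,scc[4]=?,scc[5]=3,scc[6]=2,scc[7]=0)
step 7: low=(low[0]=0,low[1]=6,low[2]=0,low[3]=4,low[4]=7,low[5]=0,low[6]=3,low[7]=5); scc=(scc[0]=3,scc[1]=?,scc[2]=3,scc[3]=1,scc[4]=4,scc[5]=3,scc[6]=2,scc[7]=0)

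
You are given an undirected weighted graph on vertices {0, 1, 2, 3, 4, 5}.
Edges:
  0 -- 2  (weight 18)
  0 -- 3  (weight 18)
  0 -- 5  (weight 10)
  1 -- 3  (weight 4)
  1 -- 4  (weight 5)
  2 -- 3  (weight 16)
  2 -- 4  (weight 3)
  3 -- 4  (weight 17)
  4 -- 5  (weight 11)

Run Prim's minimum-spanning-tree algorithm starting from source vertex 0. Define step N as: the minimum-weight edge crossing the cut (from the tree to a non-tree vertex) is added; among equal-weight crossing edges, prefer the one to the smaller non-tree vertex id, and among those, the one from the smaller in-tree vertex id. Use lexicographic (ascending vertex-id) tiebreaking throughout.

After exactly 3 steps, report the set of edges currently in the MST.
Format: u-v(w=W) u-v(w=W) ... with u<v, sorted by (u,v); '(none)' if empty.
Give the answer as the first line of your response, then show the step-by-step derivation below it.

0-5(w=10) 2-4(w=3) 4-5(w=11)

step 1: add edge 0-5 (w=10); MST = {0-5(w=10)}
step 2: add edge 4-5 (w=11); MST = {0-5(w=10) 4-5(w=11)}
step 3: add edge 2-4 (w=3); MST = {0-5(w=10) 2-4(w=3) 4-5(w=11)}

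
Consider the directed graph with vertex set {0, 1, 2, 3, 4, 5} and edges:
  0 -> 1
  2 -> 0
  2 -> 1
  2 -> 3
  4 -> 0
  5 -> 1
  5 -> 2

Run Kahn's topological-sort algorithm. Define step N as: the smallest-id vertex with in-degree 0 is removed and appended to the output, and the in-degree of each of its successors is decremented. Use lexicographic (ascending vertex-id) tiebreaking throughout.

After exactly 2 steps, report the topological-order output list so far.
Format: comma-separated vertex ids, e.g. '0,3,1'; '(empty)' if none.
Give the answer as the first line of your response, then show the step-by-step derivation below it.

4,5

step 1: output 4; order=[4]; indeg=(1,3,1,1,0,0)
step 2: output 5; order=[4,5]; indeg=(1,2,0,1,0,0)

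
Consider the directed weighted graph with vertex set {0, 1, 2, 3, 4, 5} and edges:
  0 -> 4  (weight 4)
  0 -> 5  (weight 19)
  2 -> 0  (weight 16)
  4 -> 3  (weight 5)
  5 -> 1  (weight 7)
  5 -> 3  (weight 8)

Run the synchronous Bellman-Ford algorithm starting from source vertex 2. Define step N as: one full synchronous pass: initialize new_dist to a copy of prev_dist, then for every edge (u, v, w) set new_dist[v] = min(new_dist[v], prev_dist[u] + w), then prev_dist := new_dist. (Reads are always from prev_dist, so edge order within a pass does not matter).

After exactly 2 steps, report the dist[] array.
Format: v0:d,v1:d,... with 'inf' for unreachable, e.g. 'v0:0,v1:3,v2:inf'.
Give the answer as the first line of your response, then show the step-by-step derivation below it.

v0:16,v1:inf,v2:0,v3:inf,v4:20,v5:35

step 1: dist = v0:16,v1:inf,v2:0,v3:inf,v4:inf,v5:inf
step 2: dist = v0:16,v1:inf,v2:0,v3:inf,v4:20,v5:35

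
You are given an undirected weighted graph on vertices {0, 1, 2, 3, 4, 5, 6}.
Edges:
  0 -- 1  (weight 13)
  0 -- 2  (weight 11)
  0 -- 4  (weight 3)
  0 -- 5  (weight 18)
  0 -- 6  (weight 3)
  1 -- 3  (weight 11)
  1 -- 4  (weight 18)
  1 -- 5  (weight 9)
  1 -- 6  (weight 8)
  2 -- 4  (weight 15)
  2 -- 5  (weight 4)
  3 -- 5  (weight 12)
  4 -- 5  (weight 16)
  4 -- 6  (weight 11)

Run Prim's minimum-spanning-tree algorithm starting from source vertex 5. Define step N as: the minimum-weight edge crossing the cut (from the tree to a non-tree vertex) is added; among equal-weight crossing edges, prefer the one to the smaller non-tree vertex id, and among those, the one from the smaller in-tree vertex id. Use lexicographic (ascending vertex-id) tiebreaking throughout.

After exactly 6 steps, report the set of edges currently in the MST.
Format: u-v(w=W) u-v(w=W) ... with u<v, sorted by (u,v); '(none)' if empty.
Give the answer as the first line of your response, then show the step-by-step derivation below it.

0-4(w=3) 0-6(w=3) 1-3(w=11) 1-5(w=9) 1-6(w=8) 2-5(w=4)

step 1: add edge 2-5 (w=4); MST = {2-5(w=4)}
step 2: add edge 1-5 (w=9); MST = {1-5(w=9) 2-5(w=4)}
step 3: add edge 1-6 (w=8); MST = {1-5(w=9) 1-6(w=8) 2-5(w=4)}
step 4: add edge 0-6 (w=3); MST = {0-6(w=3) 1-5(w=9) 1-6(w=8) 2-5(w=4)}
step 5: add edge 0-4 (w=3); MST = {0-4(w=3) 0-6(w=3) 1-5(w=9) 1-6(w=8) 2-5(w=4)}
step 6: add edge 1-3 (w=11); MST = {0-4(w=3) 0-6(w=3) 1-3(w=11) 1-5(w=9) 1-6(w=8) 2-5(w=4)}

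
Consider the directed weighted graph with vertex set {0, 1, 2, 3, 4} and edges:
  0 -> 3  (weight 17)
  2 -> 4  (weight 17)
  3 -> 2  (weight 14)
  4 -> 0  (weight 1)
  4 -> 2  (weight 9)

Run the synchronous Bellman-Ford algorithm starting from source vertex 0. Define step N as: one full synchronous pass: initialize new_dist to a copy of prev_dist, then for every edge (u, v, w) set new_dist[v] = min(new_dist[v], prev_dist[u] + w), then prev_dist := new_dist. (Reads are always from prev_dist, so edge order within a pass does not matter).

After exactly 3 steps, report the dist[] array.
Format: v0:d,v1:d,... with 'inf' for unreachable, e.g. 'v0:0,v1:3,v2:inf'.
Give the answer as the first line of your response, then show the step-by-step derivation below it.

v0:0,v1:inf,v2:31,v3:17,v4:48

step 1: dist = v0:0,v1:inf,v2:inf,v3:17,v4:inf
step 2: dist = v0:0,v1:inf,v2:31,v3:17,v4:inf
step 3: dist = v0:0,v1:inf,v2:31,v3:17,v4:48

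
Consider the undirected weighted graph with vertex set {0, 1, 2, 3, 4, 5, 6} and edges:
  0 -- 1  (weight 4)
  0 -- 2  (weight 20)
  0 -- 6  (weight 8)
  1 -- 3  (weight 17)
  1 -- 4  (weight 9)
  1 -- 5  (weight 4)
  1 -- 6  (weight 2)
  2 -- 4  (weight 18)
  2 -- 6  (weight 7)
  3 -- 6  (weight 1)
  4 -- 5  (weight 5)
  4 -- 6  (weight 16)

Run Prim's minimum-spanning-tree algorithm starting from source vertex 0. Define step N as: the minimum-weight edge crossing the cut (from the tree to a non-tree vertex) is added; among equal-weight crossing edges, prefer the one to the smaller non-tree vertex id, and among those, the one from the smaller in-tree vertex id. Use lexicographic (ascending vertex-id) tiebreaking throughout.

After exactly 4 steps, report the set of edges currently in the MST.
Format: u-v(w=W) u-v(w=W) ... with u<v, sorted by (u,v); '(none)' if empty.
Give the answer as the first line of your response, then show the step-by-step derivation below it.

0-1(w=4) 1-5(w=4) 1-6(w=2) 3-6(w=1)

step 1: add edge 0-1 (w=4); MST = {0-1(w=4)}
step 2: add edge 1-6 (w=2); MST = {0-1(w=4) 1-6(w=2)}
step 3: add edge 3-6 (w=1); MST = {0-1(w=4) 1-6(w=2) 3-6(w=1)}
step 4: add edge 1-5 (w=4); MST = {0-1(w=4) 1-5(w=4) 1-6(w=2) 3-6(w=1)}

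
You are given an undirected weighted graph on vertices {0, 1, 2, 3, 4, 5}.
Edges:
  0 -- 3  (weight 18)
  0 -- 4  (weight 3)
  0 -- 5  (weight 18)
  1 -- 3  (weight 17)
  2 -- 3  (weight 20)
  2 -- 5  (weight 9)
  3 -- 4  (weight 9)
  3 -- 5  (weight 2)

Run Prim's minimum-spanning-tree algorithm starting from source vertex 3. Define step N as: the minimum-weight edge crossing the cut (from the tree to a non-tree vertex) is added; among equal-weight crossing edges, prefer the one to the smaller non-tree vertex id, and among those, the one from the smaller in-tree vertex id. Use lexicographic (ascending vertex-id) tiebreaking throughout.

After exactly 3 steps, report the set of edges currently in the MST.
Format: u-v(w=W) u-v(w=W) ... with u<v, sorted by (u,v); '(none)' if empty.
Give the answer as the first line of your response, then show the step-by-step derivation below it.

2-5(w=9) 3-4(w=9) 3-5(w=2)

step 1: add edge 3-5 (w=2); MST = {3-5(w=2)}
step 2: add edge 2-5 (w=9); MST = {2-5(w=9) 3-5(w=2)}
step 3: add edge 3-4 (w=9); MST = {2-5(w=9) 3-4(w=9) 3-5(w=2)}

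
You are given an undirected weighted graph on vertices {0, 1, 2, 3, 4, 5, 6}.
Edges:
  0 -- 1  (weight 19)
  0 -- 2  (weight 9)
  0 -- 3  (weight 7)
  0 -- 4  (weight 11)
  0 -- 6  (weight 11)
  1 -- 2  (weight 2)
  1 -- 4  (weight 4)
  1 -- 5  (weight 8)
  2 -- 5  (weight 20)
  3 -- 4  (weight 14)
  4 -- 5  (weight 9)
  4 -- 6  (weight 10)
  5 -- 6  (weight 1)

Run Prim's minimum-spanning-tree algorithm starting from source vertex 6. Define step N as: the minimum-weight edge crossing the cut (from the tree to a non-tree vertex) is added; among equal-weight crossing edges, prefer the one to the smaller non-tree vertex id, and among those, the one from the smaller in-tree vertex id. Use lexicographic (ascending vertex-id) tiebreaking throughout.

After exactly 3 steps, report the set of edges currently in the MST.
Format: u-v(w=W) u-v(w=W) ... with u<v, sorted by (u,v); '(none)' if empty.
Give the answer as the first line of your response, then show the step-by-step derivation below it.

1-2(w=2) 1-5(w=8) 5-6(w=1)

step 1: add edge 5-6 (w=1); MST = {5-6(w=1)}
step 2: add edge 1-5 (w=8); MST = {1-5(w=8) 5-6(w=1)}
step 3: add edge 1-2 (w=2); MST = {1-2(w=2) 1-5(w=8) 5-6(w=1)}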